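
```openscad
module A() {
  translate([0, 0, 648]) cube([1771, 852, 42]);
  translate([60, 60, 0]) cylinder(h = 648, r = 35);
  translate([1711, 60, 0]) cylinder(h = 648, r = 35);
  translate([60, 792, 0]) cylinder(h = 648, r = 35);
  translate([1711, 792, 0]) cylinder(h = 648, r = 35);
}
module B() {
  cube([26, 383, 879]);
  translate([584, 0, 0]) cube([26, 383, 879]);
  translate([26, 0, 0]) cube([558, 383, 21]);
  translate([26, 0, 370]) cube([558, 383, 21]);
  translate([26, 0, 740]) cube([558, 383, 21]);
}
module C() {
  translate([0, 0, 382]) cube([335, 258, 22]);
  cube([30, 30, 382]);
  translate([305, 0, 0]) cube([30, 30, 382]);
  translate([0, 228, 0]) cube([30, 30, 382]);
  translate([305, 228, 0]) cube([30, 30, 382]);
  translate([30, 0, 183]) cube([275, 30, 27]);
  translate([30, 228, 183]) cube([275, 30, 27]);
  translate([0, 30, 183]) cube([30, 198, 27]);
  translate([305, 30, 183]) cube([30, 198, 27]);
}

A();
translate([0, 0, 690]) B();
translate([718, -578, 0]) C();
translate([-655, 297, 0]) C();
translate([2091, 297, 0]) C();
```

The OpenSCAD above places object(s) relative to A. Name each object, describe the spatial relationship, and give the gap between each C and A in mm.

A is a table. B is a bookshelf. C is a stool. The bookshelf is on top of the table. Three stools sit around the table at the −y, −x, +x sides. The gap between each stool and the table is 320 mm.

Each stool's nearest face is 320 mm from the table's bounding box.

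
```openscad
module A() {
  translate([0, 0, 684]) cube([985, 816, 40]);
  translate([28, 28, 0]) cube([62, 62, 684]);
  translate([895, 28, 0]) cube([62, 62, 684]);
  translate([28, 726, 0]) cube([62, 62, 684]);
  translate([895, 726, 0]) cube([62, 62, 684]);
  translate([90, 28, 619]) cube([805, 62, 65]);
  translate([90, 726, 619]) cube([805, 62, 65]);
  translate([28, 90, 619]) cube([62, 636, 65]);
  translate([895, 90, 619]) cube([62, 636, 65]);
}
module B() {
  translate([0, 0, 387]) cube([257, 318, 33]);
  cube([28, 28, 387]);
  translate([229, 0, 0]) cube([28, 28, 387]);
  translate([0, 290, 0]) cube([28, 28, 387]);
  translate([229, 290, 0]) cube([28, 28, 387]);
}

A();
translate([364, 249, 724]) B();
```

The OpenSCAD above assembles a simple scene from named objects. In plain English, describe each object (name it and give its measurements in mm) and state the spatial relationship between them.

A is a table: top 985 mm (x) × 816 mm (y), 40 mm thick, upper face at z = 724 mm, on four 62×62 mm square legs, each inset 28 mm from the nearest pair of top edges, running from z = 0 to the bottom of the top. Four apron rails, 62 mm thick and 65 mm tall, run between adjacent legs with their top edges flush with the underside of the top and their outer faces flush with the legs' outer faces.

B is a four-legged stool. The seat is a 257×318×33 mm slab whose top surface is at z = 420 mm; four square legs, each 28×28 mm in cross-section, run from the floor (z = 0) to the underside of the seat, each flush with a corner of the seat.

The stool is on top of the table, centred.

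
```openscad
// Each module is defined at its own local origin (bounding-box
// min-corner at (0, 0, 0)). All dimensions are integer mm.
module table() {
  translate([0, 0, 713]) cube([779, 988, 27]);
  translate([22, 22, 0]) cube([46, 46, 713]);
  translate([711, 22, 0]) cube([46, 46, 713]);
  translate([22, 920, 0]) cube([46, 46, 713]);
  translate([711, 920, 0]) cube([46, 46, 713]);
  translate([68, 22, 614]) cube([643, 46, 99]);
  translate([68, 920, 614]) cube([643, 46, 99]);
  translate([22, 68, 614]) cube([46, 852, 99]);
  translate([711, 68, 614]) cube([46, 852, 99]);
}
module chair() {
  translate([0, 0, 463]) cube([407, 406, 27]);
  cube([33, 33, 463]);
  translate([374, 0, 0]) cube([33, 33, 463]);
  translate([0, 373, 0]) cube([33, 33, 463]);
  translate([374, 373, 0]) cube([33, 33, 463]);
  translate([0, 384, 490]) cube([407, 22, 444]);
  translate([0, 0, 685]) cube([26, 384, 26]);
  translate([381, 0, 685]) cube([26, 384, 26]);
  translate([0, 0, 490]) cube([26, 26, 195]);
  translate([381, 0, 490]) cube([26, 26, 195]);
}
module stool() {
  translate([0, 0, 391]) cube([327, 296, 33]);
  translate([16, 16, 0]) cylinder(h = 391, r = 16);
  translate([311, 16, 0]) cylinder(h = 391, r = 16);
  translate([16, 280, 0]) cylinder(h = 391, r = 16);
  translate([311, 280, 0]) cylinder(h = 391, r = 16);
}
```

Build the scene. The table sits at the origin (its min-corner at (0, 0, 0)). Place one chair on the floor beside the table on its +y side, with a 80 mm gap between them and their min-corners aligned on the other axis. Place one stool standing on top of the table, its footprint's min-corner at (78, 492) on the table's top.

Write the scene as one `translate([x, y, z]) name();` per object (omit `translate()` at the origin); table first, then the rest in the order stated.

table();
translate([0, 1068, 0]) chair();
translate([78, 492, 740]) stool();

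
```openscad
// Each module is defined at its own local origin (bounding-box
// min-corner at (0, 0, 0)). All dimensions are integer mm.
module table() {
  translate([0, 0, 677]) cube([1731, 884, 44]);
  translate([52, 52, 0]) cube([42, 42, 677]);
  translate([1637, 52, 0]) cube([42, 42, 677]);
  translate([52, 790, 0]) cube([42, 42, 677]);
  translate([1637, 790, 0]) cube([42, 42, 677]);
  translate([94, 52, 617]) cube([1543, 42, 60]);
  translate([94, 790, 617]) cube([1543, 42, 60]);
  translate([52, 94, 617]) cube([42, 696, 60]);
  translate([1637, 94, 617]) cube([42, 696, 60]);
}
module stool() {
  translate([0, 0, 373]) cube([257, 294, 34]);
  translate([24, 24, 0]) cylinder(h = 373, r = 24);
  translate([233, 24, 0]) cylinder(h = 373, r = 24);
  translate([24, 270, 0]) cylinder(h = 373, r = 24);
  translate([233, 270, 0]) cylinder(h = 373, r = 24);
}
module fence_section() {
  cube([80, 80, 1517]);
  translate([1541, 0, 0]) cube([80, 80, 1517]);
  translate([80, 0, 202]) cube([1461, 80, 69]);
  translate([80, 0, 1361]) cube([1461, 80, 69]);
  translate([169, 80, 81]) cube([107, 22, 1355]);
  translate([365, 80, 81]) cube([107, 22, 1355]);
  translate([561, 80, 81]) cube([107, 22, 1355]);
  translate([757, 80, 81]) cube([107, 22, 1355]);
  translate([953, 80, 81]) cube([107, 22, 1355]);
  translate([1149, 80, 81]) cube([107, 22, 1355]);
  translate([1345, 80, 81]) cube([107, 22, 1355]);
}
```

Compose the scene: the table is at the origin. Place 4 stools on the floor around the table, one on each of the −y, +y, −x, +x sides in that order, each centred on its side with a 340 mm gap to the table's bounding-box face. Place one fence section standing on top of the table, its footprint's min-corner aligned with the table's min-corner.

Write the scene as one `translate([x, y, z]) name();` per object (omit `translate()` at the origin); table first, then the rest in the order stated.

table();
translate([737, -634, 0]) stool();
translate([737, 1224, 0]) stool();
translate([-597, 295, 0]) stool();
translate([2071, 295, 0]) stool();
translate([0, 0, 721]) fence_section();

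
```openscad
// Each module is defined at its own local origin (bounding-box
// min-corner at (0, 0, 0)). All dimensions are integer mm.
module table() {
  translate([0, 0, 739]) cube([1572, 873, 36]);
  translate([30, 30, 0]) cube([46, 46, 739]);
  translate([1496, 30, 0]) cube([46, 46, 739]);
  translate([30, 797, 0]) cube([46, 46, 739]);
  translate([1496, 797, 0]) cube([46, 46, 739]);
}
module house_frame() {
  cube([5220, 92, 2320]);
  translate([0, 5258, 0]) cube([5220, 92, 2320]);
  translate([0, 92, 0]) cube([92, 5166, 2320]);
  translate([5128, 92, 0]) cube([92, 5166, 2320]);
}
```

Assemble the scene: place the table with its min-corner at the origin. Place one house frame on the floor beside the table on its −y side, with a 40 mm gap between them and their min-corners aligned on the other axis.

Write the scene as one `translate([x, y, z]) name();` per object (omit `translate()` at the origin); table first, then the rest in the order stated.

table();
translate([0, -5390, 0]) house_frame();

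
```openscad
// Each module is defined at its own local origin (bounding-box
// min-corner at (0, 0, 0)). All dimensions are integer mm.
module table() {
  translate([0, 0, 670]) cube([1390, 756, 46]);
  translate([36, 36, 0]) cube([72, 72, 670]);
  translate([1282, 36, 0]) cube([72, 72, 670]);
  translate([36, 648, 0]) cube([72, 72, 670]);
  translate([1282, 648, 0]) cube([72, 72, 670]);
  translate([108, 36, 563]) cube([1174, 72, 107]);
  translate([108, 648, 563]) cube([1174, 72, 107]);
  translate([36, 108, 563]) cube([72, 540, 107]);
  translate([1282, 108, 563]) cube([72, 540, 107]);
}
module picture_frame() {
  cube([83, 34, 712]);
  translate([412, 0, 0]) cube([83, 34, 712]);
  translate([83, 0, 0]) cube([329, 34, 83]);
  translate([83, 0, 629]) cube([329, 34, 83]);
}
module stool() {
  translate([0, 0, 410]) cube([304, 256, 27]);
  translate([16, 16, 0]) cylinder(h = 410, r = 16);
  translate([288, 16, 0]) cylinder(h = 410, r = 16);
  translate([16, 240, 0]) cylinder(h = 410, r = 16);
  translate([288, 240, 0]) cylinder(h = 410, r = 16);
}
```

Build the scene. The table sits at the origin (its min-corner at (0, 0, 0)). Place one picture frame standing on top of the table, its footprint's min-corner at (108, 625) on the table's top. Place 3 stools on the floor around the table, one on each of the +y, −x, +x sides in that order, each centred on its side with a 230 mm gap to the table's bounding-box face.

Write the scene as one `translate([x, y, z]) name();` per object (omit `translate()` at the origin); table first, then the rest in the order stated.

table();
translate([108, 625, 716]) picture_frame();
translate([543, 986, 0]) stool();
translate([-534, 250, 0]) stool();
translate([1620, 250, 0]) stool();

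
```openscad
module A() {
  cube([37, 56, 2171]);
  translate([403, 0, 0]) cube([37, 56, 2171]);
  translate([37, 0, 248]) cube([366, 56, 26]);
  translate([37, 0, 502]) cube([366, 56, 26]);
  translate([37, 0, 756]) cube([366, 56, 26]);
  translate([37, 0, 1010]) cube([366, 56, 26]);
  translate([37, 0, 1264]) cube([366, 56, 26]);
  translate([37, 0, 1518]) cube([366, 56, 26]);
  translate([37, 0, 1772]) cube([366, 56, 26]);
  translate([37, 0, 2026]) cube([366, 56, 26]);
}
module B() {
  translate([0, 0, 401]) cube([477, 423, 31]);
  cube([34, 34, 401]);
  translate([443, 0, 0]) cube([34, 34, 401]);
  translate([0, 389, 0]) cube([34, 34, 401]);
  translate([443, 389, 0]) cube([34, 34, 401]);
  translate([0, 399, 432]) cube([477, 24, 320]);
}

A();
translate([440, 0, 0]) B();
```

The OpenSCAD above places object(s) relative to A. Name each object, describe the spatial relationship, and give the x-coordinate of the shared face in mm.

The ladder's +x face and the chair's −x face are both at x = 440 mm.

A is a ladder. B is a chair. The chair is against the ladder's +x side, with their −y faces flush. The x-coordinate of the shared face is 440 mm.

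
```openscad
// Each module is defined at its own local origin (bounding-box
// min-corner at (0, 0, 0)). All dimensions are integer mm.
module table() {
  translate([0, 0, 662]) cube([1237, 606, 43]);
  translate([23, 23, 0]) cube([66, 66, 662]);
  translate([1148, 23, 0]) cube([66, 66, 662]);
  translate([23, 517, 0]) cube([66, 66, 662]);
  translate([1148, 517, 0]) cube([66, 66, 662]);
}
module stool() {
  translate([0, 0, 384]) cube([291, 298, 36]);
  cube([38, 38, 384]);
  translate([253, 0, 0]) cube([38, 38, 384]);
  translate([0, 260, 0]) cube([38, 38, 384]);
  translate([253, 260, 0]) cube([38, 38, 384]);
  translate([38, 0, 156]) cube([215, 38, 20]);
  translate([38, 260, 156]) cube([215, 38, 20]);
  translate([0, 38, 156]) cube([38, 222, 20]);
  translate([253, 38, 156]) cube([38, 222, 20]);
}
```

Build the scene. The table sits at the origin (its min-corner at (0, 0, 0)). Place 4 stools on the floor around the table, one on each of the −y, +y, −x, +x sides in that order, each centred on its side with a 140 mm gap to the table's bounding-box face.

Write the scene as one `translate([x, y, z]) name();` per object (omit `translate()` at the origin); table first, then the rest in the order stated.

table();
translate([473, -438, 0]) stool();
translate([473, 746, 0]) stool();
translate([-431, 154, 0]) stool();
translate([1377, 154, 0]) stool();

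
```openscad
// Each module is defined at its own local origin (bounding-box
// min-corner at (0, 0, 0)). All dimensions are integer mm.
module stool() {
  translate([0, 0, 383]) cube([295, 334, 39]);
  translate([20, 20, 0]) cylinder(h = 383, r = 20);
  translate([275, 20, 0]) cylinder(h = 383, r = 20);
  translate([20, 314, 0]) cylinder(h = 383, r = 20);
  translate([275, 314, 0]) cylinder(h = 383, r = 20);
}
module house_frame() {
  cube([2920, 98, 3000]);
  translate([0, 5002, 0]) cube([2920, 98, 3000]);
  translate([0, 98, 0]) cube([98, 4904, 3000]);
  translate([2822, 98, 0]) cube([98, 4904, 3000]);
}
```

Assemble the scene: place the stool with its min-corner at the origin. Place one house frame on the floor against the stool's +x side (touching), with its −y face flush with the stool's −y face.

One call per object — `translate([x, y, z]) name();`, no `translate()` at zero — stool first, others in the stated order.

stool();
translate([295, 0, 0]) house_frame();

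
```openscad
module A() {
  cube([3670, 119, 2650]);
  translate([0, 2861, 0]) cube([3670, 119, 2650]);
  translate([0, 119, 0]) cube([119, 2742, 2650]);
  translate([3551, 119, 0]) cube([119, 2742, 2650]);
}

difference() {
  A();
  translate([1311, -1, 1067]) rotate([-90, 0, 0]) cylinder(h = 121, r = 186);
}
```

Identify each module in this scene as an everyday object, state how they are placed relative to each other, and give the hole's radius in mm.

The subtracted cylinder has r = 186 mm.

A is a house frame. The house frame has a circular hole through its front wall. The hole's radius is 186 mm.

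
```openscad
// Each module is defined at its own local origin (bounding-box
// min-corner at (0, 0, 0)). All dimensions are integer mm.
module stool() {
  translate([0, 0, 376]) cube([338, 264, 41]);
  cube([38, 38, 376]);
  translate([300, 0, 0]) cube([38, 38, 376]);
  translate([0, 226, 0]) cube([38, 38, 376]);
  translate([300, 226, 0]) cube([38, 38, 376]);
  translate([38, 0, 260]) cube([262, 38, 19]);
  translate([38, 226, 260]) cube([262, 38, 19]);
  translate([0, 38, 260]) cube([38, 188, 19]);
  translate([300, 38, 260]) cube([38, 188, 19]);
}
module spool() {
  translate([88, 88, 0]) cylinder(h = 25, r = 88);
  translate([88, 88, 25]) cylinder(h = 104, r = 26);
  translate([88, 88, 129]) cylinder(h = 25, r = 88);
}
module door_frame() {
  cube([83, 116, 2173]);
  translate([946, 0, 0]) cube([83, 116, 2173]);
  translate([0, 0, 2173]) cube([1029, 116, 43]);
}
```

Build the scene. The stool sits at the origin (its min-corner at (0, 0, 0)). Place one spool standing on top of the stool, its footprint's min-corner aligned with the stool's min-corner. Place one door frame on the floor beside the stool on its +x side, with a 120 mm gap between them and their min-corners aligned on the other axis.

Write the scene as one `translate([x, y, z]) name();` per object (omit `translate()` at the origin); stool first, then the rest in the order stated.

stool();
translate([0, 0, 417]) spool();
translate([458, 0, 0]) door_frame();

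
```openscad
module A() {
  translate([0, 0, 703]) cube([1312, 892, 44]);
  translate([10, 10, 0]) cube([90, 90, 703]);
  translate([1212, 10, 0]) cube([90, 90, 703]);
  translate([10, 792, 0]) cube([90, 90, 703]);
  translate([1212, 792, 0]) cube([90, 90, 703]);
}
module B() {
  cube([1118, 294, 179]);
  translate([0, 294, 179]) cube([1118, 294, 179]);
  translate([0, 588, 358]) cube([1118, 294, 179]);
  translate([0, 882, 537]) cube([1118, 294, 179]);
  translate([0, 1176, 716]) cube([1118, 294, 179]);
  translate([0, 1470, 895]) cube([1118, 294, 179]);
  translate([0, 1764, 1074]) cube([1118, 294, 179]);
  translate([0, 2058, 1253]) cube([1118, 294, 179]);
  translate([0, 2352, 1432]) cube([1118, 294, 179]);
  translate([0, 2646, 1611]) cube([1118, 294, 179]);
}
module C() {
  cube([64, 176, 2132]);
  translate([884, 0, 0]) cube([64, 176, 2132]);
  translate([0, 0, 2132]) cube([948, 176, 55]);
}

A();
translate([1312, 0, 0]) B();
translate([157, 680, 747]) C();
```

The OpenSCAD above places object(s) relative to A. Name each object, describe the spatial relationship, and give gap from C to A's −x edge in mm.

The door frame's min-x is at 157; the table's min-x is 0; gap = 157 mm.

A is a table. B is a staircase. C is a door frame. The staircase is against the table's +x side, with their −y faces flush. The door frame is on top of the table. The gap from the door frame to the table's −x edge is 157 mm.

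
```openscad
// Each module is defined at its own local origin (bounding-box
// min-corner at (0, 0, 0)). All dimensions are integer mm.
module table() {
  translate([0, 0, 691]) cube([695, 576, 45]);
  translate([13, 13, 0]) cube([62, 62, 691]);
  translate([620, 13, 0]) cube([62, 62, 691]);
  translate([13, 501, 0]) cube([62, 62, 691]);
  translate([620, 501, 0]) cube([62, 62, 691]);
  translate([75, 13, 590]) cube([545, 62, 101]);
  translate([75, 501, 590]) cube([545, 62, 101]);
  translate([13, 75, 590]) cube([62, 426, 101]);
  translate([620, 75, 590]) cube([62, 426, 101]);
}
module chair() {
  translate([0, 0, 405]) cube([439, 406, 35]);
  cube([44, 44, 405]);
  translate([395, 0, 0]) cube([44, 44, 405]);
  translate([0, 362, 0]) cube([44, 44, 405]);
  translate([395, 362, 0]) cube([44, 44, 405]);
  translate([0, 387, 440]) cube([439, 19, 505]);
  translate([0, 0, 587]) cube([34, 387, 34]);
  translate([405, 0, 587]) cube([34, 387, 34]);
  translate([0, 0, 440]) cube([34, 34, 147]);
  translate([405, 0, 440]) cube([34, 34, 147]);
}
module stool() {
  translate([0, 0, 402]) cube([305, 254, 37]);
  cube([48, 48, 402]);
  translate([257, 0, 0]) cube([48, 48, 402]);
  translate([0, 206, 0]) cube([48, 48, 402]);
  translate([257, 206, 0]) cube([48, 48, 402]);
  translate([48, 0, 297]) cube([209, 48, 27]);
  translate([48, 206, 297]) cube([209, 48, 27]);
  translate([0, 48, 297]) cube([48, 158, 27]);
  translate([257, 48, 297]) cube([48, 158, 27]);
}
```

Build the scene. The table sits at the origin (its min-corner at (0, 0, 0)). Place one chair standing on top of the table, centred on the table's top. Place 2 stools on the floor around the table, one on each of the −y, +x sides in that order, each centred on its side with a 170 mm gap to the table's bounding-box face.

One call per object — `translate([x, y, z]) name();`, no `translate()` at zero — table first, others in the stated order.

table();
translate([128, 85, 736]) chair();
translate([195, -424, 0]) stool();
translate([865, 161, 0]) stool();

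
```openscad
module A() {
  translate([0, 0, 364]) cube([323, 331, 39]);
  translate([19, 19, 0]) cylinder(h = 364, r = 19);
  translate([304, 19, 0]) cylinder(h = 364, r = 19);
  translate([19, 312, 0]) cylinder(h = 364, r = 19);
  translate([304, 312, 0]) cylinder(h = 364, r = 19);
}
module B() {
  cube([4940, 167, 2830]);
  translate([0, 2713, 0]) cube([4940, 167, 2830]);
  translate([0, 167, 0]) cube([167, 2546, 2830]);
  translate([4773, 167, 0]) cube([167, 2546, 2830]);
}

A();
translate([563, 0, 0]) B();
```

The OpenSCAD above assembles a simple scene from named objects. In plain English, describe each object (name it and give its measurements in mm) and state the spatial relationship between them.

A is a simple wooden stool: a rectangular seat 323 mm (x) by 331 mm (y), 39 mm thick, top face at z = 403 mm, on four round legs, each 38 mm in diameter. The legs rest on z = 0, each leg's axis is inset half a diameter from the nearest pair of seat edges (so the leg's bounding box is flush with the corner).

B is the wall frame of a small rectangular building: four walls, each 2830 mm tall and 167 mm thick, enclosing a footprint 4940 mm (x) by 2880 mm (y) outside-to-outside, with no floor or roof. The front and back walls (the −y and +y sides) span the full width; the two side walls fit between them.

The house frame is on the floor beside the stool on its +x side.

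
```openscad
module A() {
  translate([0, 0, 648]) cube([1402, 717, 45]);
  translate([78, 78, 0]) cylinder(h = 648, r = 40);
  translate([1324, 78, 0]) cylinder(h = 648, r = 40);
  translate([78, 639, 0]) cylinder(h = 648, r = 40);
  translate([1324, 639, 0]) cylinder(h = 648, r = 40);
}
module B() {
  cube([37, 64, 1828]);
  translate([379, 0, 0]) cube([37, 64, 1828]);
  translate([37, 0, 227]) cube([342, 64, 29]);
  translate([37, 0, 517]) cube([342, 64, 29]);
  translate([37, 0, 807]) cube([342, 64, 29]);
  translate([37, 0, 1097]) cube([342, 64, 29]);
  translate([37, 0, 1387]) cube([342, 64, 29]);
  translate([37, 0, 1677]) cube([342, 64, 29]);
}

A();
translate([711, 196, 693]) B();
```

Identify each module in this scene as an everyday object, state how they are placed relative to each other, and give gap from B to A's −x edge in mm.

A is a table. B is a ladder. The ladder is on top of the table. The gap from the ladder to the table's −x edge is 711 mm.

The ladder's min-x is at 711; the table's min-x is 0; gap = 711 mm.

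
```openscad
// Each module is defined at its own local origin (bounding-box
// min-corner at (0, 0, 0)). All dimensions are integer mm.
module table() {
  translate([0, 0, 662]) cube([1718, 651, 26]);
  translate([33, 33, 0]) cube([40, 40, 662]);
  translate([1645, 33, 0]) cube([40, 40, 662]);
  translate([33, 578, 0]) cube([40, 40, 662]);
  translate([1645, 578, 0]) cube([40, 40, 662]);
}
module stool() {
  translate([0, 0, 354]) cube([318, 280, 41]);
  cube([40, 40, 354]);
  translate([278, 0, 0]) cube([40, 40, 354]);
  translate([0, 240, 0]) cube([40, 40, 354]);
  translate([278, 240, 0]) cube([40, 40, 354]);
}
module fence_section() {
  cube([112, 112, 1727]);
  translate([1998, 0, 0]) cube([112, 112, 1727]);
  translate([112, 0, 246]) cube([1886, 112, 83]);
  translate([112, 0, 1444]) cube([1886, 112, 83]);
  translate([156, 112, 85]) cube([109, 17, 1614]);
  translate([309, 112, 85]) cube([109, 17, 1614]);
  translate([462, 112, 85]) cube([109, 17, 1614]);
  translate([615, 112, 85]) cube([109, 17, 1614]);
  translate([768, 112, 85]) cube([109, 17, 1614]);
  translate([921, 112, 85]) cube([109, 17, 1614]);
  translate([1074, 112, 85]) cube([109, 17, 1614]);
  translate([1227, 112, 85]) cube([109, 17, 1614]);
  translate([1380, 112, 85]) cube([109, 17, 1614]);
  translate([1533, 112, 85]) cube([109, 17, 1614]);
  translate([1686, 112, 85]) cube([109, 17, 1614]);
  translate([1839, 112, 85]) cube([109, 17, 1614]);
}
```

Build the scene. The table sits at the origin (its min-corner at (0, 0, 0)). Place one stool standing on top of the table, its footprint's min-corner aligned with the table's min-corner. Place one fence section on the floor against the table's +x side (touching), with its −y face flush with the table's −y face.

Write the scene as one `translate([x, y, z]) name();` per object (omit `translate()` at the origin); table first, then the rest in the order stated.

table();
translate([0, 0, 688]) stool();
translate([1718, 0, 0]) fence_section();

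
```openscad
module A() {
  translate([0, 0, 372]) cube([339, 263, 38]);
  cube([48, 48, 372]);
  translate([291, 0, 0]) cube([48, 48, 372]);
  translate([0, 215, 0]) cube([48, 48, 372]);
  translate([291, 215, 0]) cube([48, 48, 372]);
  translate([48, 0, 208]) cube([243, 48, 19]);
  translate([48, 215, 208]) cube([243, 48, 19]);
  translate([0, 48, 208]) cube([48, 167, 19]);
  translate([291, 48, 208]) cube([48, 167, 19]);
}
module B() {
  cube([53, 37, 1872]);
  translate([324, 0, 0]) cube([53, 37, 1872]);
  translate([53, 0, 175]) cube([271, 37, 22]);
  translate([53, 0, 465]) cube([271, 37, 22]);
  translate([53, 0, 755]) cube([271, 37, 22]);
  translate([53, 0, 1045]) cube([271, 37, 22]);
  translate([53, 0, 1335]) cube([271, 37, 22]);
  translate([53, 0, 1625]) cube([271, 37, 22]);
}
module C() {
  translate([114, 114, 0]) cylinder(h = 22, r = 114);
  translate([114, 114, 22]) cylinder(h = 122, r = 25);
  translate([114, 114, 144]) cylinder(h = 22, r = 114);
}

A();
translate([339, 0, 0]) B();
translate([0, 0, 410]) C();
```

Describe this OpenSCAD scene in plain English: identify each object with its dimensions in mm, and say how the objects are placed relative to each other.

A is a four-legged stool. The seat is a 339×263×38 mm slab whose top surface is at z = 410 mm; four square legs, each 48×48 mm in cross-section, run from the floor (z = 0) to the underside of the seat, each flush with a corner of the seat. Four stretchers, 48 mm wide and 19 mm tall, connect adjacent legs with their undersides at z = 208 mm, each running between the inner faces of the legs it joins and aligned with the legs' outer faces on the other axis.

B is a wooden ladder with two side rails of 53×37 mm section and 1872 mm height, set 377 mm apart overall. Between them run 6 rectangular rungs (37 mm deep, 22 mm thick), front faces flush with the rails' −y face. The bottom of the first rung is 175 mm above the floor and each subsequent rung is 290 mm higher than the one below.

C is a spool: two coaxial disc flanges of radius 114 mm and thickness 22 mm, joined by a core cylinder of radius 25 mm and height 122 mm. The lower flange rests on z = 0 and the three cylinders share a vertical axis.

The ladder is against the stool's +x side, with their −y faces flush. The spool is on top of the stool.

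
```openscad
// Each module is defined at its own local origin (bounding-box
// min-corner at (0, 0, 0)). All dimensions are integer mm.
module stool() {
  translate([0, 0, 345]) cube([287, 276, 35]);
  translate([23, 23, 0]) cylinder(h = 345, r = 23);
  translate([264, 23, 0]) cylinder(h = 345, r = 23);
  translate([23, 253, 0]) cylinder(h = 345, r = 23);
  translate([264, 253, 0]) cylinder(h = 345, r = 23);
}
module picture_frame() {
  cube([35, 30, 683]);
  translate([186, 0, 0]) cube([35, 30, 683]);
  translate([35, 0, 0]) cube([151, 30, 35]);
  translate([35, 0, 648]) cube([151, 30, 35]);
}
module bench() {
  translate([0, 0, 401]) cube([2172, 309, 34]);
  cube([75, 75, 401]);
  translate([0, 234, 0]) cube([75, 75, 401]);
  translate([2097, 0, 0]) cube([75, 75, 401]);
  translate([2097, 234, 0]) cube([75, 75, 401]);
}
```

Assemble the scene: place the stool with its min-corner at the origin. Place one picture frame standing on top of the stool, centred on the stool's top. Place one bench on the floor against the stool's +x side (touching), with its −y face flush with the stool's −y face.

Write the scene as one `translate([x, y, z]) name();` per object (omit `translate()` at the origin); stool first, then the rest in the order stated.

stool();
translate([33, 123, 380]) picture_frame();
translate([287, 0, 0]) bench();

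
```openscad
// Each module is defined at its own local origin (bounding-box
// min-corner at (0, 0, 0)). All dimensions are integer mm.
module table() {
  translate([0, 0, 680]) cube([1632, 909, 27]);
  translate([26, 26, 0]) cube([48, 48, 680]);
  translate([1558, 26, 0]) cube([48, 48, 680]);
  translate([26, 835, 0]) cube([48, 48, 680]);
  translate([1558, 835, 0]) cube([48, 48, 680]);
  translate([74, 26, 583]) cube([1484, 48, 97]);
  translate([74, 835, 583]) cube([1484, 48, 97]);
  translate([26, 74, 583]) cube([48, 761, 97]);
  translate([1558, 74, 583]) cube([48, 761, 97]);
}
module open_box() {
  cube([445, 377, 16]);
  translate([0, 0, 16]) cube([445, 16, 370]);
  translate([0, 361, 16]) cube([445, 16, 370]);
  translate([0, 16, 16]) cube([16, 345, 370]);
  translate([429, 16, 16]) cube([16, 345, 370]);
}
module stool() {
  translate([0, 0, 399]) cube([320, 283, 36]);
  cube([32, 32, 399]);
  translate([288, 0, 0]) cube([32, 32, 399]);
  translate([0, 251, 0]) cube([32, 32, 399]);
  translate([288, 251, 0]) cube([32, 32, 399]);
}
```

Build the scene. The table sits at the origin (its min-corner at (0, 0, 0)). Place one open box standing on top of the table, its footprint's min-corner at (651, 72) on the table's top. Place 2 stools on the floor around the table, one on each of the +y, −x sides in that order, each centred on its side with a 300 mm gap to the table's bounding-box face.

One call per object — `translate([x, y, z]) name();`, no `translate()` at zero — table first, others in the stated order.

table();
translate([651, 72, 707]) open_box();
translate([656, 1209, 0]) stool();
translate([-620, 313, 0]) stool();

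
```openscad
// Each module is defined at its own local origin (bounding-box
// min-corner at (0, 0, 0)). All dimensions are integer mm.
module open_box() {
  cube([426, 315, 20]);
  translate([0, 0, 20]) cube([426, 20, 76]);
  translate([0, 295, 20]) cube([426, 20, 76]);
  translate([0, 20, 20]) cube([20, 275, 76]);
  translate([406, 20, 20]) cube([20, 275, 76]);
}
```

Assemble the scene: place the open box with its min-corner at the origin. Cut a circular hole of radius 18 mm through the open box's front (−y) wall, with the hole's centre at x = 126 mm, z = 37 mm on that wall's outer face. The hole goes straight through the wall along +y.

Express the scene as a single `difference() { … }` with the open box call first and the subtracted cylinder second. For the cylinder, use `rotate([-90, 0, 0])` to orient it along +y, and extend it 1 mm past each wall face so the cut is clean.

difference() {
  open_box();
  translate([126, -1, 37]) rotate([-90, 0, 0]) cylinder(h = 22, r = 18);
}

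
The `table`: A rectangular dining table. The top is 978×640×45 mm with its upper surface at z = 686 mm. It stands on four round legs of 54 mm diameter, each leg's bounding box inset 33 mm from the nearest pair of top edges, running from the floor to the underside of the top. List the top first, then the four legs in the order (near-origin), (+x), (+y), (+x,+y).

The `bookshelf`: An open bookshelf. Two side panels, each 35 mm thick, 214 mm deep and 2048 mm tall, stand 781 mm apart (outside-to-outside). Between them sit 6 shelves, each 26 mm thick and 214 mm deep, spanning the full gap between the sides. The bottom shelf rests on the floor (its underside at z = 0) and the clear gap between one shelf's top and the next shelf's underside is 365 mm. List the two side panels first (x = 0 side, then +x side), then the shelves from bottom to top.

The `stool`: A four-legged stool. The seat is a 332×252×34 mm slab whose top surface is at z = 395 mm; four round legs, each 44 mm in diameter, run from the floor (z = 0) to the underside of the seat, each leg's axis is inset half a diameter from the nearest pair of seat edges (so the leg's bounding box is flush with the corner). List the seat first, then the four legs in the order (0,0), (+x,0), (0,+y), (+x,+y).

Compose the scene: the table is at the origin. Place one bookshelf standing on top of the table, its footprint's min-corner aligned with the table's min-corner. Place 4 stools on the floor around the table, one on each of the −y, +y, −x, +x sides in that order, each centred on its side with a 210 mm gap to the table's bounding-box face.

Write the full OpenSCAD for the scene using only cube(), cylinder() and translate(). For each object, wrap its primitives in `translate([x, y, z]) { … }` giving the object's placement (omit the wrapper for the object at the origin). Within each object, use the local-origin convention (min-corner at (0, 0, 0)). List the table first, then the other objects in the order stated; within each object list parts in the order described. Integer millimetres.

translate([0, 0, 641]) cube([978, 640, 45]);
translate([60, 60, 0]) cylinder(h = 641, r = 27);
translate([918, 60, 0]) cylinder(h = 641, r = 27);
translate([60, 580, 0]) cylinder(h = 641, r = 27);
translate([918, 580, 0]) cylinder(h = 641, r = 27);
translate([0, 0, 686]) {
  cube([35, 214, 2048]);
  translate([746, 0, 0]) cube([35, 214, 2048]);
  translate([35, 0, 0]) cube([711, 214, 26]);
  translate([35, 0, 391]) cube([711, 214, 26]);
  translate([35, 0, 782]) cube([711, 214, 26]);
  translate([35, 0, 1173]) cube([711, 214, 26]);
  translate([35, 0, 1564]) cube([711, 214, 26]);
  translate([35, 0, 1955]) cube([711, 214, 26]);
}
translate([323, -462, 0]) {
  translate([0, 0, 361]) cube([332, 252, 34]);
  translate([22, 22, 0]) cylinder(h = 361, r = 22);
  translate([310, 22, 0]) cylinder(h = 361, r = 22);
  translate([22, 230, 0]) cylinder(h = 361, r = 22);
  translate([310, 230, 0]) cylinder(h = 361, r = 22);
}
translate([323, 850, 0]) {
  translate([0, 0, 361]) cube([332, 252, 34]);
  translate([22, 22, 0]) cylinder(h = 361, r = 22);
  translate([310, 22, 0]) cylinder(h = 361, r = 22);
  translate([22, 230, 0]) cylinder(h = 361, r = 22);
  translate([310, 230, 0]) cylinder(h = 361, r = 22);
}
translate([-542, 194, 0]) {
  translate([0, 0, 361]) cube([332, 252, 34]);
  translate([22, 22, 0]) cylinder(h = 361, r = 22);
  translate([310, 22, 0]) cylinder(h = 361, r = 22);
  translate([22, 230, 0]) cylinder(h = 361, r = 22);
  translate([310, 230, 0]) cylinder(h = 361, r = 22);
}
translate([1188, 194, 0]) {
  translate([0, 0, 361]) cube([332, 252, 34]);
  translate([22, 22, 0]) cylinder(h = 361, r = 22);
  translate([310, 22, 0]) cylinder(h = 361, r = 22);
  translate([22, 230, 0]) cylinder(h = 361, r = 22);
  translate([310, 230, 0]) cylinder(h = 361, r = 22);
}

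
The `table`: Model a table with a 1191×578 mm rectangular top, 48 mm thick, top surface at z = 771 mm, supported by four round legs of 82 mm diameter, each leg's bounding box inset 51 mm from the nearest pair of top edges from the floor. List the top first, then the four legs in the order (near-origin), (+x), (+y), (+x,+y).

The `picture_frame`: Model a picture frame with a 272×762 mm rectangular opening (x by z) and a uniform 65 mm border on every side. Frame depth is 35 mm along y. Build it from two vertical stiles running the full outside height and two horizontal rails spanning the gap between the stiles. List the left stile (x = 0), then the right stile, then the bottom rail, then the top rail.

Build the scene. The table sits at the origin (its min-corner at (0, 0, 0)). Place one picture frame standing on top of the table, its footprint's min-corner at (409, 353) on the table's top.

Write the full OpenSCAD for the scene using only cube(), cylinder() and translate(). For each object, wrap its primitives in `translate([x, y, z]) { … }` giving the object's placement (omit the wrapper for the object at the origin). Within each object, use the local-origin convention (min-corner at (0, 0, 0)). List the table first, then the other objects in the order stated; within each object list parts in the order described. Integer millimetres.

translate([0, 0, 723]) cube([1191, 578, 48]);
translate([92, 92, 0]) cylinder(h = 723, r = 41);
translate([1099, 92, 0]) cylinder(h = 723, r = 41);
translate([92, 486, 0]) cylinder(h = 723, r = 41);
translate([1099, 486, 0]) cylinder(h = 723, r = 41);
translate([409, 353, 771]) {
  cube([65, 35, 892]);
  translate([337, 0, 0]) cube([65, 35, 892]);
  translate([65, 0, 0]) cube([272, 35, 65]);
  translate([65, 0, 827]) cube([272, 35, 65]);
}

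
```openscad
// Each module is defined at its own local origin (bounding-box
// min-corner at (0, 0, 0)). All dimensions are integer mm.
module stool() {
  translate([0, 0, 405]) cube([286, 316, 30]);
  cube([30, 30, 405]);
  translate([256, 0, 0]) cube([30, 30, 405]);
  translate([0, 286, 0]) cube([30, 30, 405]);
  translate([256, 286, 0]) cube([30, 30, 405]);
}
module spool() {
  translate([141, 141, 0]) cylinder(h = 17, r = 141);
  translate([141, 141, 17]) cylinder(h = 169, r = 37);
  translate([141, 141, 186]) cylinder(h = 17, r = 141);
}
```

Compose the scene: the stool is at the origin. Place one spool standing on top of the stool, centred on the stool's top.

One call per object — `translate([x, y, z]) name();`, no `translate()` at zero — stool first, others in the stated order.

stool();
translate([2, 17, 435]) spool();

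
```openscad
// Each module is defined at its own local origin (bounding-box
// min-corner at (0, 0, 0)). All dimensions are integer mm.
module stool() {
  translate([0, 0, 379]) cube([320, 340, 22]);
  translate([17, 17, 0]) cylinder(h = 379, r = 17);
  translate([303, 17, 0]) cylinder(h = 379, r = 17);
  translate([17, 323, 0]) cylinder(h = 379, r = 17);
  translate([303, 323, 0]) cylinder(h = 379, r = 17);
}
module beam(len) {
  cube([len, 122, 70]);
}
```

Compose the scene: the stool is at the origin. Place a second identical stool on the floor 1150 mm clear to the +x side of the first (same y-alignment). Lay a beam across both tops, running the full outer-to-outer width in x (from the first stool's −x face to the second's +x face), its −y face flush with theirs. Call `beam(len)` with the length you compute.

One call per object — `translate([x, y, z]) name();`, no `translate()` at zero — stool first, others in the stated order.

stool();
translate([1470, 0, 0]) stool();
translate([0, 0, 401]) beam(1790);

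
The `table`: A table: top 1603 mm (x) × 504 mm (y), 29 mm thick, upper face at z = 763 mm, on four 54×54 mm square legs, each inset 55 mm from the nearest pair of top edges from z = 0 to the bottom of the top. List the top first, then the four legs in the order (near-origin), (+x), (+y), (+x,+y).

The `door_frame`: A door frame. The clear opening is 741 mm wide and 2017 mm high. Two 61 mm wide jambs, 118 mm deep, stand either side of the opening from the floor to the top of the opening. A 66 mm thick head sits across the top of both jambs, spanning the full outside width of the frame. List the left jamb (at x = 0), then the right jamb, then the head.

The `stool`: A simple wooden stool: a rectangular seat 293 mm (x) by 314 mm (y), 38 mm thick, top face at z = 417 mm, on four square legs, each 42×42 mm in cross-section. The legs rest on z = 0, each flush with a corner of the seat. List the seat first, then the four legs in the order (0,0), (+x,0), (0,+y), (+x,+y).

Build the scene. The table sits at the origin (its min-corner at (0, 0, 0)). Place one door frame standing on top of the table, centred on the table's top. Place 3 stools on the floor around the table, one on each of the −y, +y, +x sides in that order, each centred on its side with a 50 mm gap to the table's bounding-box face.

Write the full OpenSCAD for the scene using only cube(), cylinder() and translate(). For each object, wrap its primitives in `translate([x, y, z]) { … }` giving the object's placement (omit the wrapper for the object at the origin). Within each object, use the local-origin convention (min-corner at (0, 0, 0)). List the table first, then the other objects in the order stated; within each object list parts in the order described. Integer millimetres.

translate([0, 0, 734]) cube([1603, 504, 29]);
translate([55, 55, 0]) cube([54, 54, 734]);
translate([1494, 55, 0]) cube([54, 54, 734]);
translate([55, 395, 0]) cube([54, 54, 734]);
translate([1494, 395, 0]) cube([54, 54, 734]);
translate([370, 193, 763]) {
  cube([61, 118, 2017]);
  translate([802, 0, 0]) cube([61, 118, 2017]);
  translate([0, 0, 2017]) cube([863, 118, 66]);
}
translate([655, -364, 0]) {
  translate([0, 0, 379]) cube([293, 314, 38]);
  cube([42, 42, 379]);
  translate([251, 0, 0]) cube([42, 42, 379]);
  translate([0, 272, 0]) cube([42, 42, 379]);
  translate([251, 272, 0]) cube([42, 42, 379]);
}
translate([655, 554, 0]) {
  translate([0, 0, 379]) cube([293, 314, 38]);
  cube([42, 42, 379]);
  translate([251, 0, 0]) cube([42, 42, 379]);
  translate([0, 272, 0]) cube([42, 42, 379]);
  translate([251, 272, 0]) cube([42, 42, 379]);
}
translate([1653, 95, 0]) {
  translate([0, 0, 379]) cube([293, 314, 38]);
  cube([42, 42, 379]);
  translate([251, 0, 0]) cube([42, 42, 379]);
  translate([0, 272, 0]) cube([42, 42, 379]);
  translate([251, 272, 0]) cube([42, 42, 379]);
}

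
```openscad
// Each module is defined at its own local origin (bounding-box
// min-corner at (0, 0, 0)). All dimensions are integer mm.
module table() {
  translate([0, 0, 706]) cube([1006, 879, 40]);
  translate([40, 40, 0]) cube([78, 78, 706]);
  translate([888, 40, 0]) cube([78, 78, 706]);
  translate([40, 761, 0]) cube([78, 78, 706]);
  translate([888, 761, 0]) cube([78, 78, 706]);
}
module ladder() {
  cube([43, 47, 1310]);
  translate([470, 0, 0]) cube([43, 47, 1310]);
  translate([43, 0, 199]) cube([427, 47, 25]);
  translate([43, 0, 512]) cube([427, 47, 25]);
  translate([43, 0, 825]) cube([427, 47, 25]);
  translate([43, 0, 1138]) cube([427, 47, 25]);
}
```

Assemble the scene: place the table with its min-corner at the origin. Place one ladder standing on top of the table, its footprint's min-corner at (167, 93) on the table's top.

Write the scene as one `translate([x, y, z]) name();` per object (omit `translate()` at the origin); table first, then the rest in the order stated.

table();
translate([167, 93, 746]) ladder();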